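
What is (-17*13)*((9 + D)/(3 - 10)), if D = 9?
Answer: 3978/7 ≈ 568.29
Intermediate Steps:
(-17*13)*((9 + D)/(3 - 10)) = (-17*13)*((9 + 9)/(3 - 10)) = -3978/(-7) = -3978*(-1)/7 = -221*(-18/7) = 3978/7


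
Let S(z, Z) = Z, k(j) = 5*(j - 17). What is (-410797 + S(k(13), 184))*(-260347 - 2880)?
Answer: 108084428151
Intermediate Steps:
k(j) = -85 + 5*j (k(j) = 5*(-17 + j) = -85 + 5*j)
(-410797 + S(k(13), 184))*(-260347 - 2880) = (-410797 + 184)*(-260347 - 2880) = -410613*(-263227) = 108084428151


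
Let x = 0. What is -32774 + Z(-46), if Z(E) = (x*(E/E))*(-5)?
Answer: -32774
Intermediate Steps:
Z(E) = 0 (Z(E) = (0*(E/E))*(-5) = (0*1)*(-5) = 0*(-5) = 0)
-32774 + Z(-46) = -32774 + 0 = -32774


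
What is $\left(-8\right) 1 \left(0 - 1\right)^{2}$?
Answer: $-8$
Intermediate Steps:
$\left(-8\right) 1 \left(0 - 1\right)^{2} = - 8 \left(-1\right)^{2} = \left(-8\right) 1 = -8$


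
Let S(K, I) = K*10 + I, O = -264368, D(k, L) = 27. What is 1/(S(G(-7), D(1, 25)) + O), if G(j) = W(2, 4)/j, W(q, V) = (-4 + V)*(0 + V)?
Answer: -1/264341 ≈ -3.7830e-6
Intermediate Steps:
W(q, V) = V*(-4 + V) (W(q, V) = (-4 + V)*V = V*(-4 + V))
G(j) = 0 (G(j) = (4*(-4 + 4))/j = (4*0)/j = 0/j = 0)
S(K, I) = I + 10*K (S(K, I) = 10*K + I = I + 10*K)
1/(S(G(-7), D(1, 25)) + O) = 1/((27 + 10*0) - 264368) = 1/((27 + 0) - 264368) = 1/(27 - 264368) = 1/(-264341) = -1/264341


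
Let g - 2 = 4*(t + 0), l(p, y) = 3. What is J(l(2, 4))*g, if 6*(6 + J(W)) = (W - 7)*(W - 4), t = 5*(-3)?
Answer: 928/3 ≈ 309.33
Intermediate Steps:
t = -15
J(W) = -6 + (-7 + W)*(-4 + W)/6 (J(W) = -6 + ((W - 7)*(W - 4))/6 = -6 + ((-7 + W)*(-4 + W))/6 = -6 + (-7 + W)*(-4 + W)/6)
g = -58 (g = 2 + 4*(-15 + 0) = 2 + 4*(-15) = 2 - 60 = -58)
J(l(2, 4))*g = (-4/3 - 11/6*3 + (⅙)*3²)*(-58) = (-4/3 - 11/2 + (⅙)*9)*(-58) = (-4/3 - 11/2 + 3/2)*(-58) = -16/3*(-58) = 928/3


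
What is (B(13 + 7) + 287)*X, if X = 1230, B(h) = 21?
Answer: 378840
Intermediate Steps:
(B(13 + 7) + 287)*X = (21 + 287)*1230 = 308*1230 = 378840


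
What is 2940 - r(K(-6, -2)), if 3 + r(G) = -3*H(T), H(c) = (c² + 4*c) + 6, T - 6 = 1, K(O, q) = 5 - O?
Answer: 3192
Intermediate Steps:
T = 7 (T = 6 + 1 = 7)
H(c) = 6 + c² + 4*c
r(G) = -252 (r(G) = -3 - 3*(6 + 7² + 4*7) = -3 - 3*(6 + 49 + 28) = -3 - 3*83 = -3 - 249 = -252)
2940 - r(K(-6, -2)) = 2940 - 1*(-252) = 2940 + 252 = 3192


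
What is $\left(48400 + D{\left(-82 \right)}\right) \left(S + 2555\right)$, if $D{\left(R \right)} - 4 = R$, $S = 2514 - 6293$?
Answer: $-59146128$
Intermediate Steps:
$S = -3779$
$D{\left(R \right)} = 4 + R$
$\left(48400 + D{\left(-82 \right)}\right) \left(S + 2555\right) = \left(48400 + \left(4 - 82\right)\right) \left(-3779 + 2555\right) = \left(48400 - 78\right) \left(-1224\right) = 48322 \left(-1224\right) = -59146128$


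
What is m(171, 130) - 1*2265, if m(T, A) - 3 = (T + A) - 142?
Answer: -2103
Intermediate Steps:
m(T, A) = -139 + A + T (m(T, A) = 3 + ((T + A) - 142) = 3 + ((A + T) - 142) = 3 + (-142 + A + T) = -139 + A + T)
m(171, 130) - 1*2265 = (-139 + 130 + 171) - 1*2265 = 162 - 2265 = -2103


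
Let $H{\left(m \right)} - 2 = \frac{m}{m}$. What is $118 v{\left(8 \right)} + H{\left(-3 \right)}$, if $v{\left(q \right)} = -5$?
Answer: $-587$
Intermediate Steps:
$H{\left(m \right)} = 3$ ($H{\left(m \right)} = 2 + \frac{m}{m} = 2 + 1 = 3$)
$118 v{\left(8 \right)} + H{\left(-3 \right)} = 118 \left(-5\right) + 3 = -590 + 3 = -587$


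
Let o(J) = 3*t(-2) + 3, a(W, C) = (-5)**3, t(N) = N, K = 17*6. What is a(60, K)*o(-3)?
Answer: 375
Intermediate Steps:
K = 102
a(W, C) = -125
o(J) = -3 (o(J) = 3*(-2) + 3 = -6 + 3 = -3)
a(60, K)*o(-3) = -125*(-3) = 375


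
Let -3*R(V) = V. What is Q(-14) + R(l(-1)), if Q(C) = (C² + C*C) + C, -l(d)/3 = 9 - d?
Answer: 388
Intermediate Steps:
l(d) = -27 + 3*d (l(d) = -3*(9 - d) = -27 + 3*d)
Q(C) = C + 2*C² (Q(C) = (C² + C²) + C = 2*C² + C = C + 2*C²)
R(V) = -V/3
Q(-14) + R(l(-1)) = -14*(1 + 2*(-14)) - (-27 + 3*(-1))/3 = -14*(1 - 28) - (-27 - 3)/3 = -14*(-27) - ⅓*(-30) = 378 + 10 = 388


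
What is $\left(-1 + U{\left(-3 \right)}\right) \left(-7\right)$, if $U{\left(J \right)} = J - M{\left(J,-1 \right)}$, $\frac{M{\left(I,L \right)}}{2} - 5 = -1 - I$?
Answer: $126$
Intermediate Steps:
$M{\left(I,L \right)} = 8 - 2 I$ ($M{\left(I,L \right)} = 10 + 2 \left(-1 - I\right) = 10 - \left(2 + 2 I\right) = 8 - 2 I$)
$U{\left(J \right)} = -8 + 3 J$ ($U{\left(J \right)} = J - \left(8 - 2 J\right) = J + \left(-8 + 2 J\right) = -8 + 3 J$)
$\left(-1 + U{\left(-3 \right)}\right) \left(-7\right) = \left(-1 + \left(-8 + 3 \left(-3\right)\right)\right) \left(-7\right) = \left(-1 - 17\right) \left(-7\right) = \left(-18\right) \left(-7\right) = 126$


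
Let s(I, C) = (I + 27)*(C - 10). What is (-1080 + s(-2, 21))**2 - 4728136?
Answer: -4080111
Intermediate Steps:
s(I, C) = (-10 + C)*(27 + I) (s(I, C) = (27 + I)*(-10 + C) = (-10 + C)*(27 + I))
(-1080 + s(-2, 21))**2 - 4728136 = (-1080 + (-270 - 10*(-2) + 27*21 + 21*(-2)))**2 - 4728136 = (-1080 + (-270 + 20 + 567 - 42))**2 - 4728136 = (-1080 + 275)**2 - 4728136 = (-805)**2 - 4728136 = 648025 - 4728136 = -4080111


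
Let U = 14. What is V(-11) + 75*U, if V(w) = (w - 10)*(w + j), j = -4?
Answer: 1365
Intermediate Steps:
V(w) = (-10 + w)*(-4 + w) (V(w) = (w - 10)*(w - 4) = (-10 + w)*(-4 + w))
V(-11) + 75*U = (40 + (-11)**2 - 14*(-11)) + 75*14 = (40 + 121 + 154) + 1050 = 315 + 1050 = 1365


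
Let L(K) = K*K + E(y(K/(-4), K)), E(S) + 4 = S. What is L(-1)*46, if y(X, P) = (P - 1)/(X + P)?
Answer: -46/3 ≈ -15.333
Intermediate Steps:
y(X, P) = (-1 + P)/(P + X)
E(S) = -4 + S
L(K) = -4 + K² + 4*(-1 + K)/(3*K) (L(K) = K*K + (-4 + (-1 + K)/(K + K/(-4))) = K² + (-4 + (-1 + K)/(K + K*(-¼))) = K² + (-4 + (-1 + K)/(K - K/4)) = K² + (-4 + (-1 + K)/((3*K/4))) = K² + (-4 + (4/(3*K))*(-1 + K)) = K² + (-4 + 4*(-1 + K)/(3*K)) = -4 + K² + 4*(-1 + K)/(3*K))
L(-1)*46 = (-8/3 + (-1)² - 4/3/(-1))*46 = (-8/3 + 1 - 4/3*(-1))*46 = (-8/3 + 1 + 4/3)*46 = -⅓*46 = -46/3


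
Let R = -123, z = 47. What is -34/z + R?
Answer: -5815/47 ≈ -123.72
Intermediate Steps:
-34/z + R = -34/47 - 123 = -5815/47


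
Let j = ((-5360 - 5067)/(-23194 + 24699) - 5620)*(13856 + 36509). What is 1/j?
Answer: -43/12186210353 ≈ -3.5286e-9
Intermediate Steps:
j = -12186210353/43 (j = (-10427/1505 - 5620)*50365 = -8468527/1505*50365 = -12186210353/43 ≈ -2.8340e+8)
1/j = 1/(-12186210353/43) = -43/12186210353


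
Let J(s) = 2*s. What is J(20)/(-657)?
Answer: -40/657 ≈ -0.060883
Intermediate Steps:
J(20)/(-657) = (2*20)/(-657) = 40*(-1/657) = -40/657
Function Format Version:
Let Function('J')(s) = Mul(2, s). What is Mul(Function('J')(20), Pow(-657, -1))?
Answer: Rational(-40, 657) ≈ -0.060883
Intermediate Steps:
Mul(Function('J')(20), Pow(-657, -1)) = Mul(Mul(2, 20), Pow(-657, -1)) = Mul(40, Rational(-1, 657)) = Rational(-40, 657)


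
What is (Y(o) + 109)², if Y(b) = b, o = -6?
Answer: 10609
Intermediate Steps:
(Y(o) + 109)² = (-6 + 109)² = 103² = 10609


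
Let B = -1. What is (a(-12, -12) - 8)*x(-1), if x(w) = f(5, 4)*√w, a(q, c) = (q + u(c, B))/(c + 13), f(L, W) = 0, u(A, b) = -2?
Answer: 0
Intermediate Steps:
a(q, c) = (-2 + q)/(13 + c) (a(q, c) = (q - 2)/(c + 13) = (-2 + q)/(13 + c))
x(w) = 0 (x(w) = 0*√w = 0)
(a(-12, -12) - 8)*x(-1) = ((-2 - 12)/(13 - 12) - 8)*0 = (-14/1 - 8)*0 = (1*(-14) - 8)*0 = (-14 - 8)*0 = -22*0 = 0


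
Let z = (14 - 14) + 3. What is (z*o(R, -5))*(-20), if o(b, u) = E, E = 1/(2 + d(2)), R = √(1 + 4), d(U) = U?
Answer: -15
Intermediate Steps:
R = √5 ≈ 2.2361
z = 3 (z = 0 + 3 = 3)
E = ¼ (E = 1/(2 + 2) = 1/4 = ¼ ≈ 0.25000)
o(b, u) = ¼
(z*o(R, -5))*(-20) = (3*(¼))*(-20) = (¾)*(-20) = -15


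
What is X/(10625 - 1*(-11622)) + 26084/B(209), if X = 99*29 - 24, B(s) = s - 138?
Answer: 580492885/1579537 ≈ 367.51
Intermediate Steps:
B(s) = -138 + s
X = 2847 (X = 2871 - 24 = 2847)
X/(10625 - 1*(-11622)) + 26084/B(209) = 2847/(10625 - 1*(-11622)) + 26084/(-138 + 209) = 2847/(10625 + 11622) + 26084/71 = 2847/22247 + 26084*(1/71) = 2847*(1/22247) + 26084/71 = 2847/22247 + 26084/71 = 580492885/1579537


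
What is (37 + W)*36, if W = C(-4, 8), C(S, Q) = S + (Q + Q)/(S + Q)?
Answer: 1332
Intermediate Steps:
C(S, Q) = S + 2*Q/(Q + S) (C(S, Q) = S + (2*Q)/(Q + S) = S + 2*Q/(Q + S))
W = 0 (W = ((-4)² + 2*8 + 8*(-4))/(8 - 4) = (16 + 16 - 32)/4 = (¼)*0 = 0)
(37 + W)*36 = (37 + 0)*36 = 37*36 = 1332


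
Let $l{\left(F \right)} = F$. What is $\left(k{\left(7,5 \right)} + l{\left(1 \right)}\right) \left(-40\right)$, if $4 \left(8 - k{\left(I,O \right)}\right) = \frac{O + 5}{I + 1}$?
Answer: $- \frac{695}{2} \approx -347.5$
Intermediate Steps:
$k{\left(I,O \right)} = 8 - \frac{5 + O}{4 \left(1 + I\right)}$ ($k{\left(I,O \right)} = 8 - \frac{\left(O + 5\right) \frac{1}{I + 1}}{4} = 8 - \frac{\left(5 + O\right) \frac{1}{1 + I}}{4} = 8 - \frac{\frac{1}{1 + I} \left(5 + O\right)}{4} = 8 - \frac{5 + O}{4 \left(1 + I\right)}$)
$\left(k{\left(7,5 \right)} + l{\left(1 \right)}\right) \left(-40\right) = \left(\frac{27 - 5 + 32 \cdot 7}{4 \left(1 + 7\right)} + 1\right) \left(-40\right) = \left(\frac{27 - 5 + 224}{4 \cdot 8} + 1\right) \left(-40\right) = \left(\frac{1}{4} \cdot \frac{1}{8} \cdot 246 + 1\right) \left(-40\right) = \left(\frac{123}{16} + 1\right) \left(-40\right) = \frac{139}{16} \left(-40\right) = - \frac{695}{2}$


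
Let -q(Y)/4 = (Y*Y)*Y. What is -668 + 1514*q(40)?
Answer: -387584668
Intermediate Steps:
q(Y) = -4*Y**3 (q(Y) = -4*Y*Y*Y = -4*Y**2*Y = -4*Y**3)
-668 + 1514*q(40) = -668 + 1514*(-4*40**3) = -668 + 1514*(-4*64000) = -668 + 1514*(-256000) = -668 - 387584000 = -387584668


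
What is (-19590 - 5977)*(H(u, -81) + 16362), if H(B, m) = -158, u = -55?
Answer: -414287668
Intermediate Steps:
(-19590 - 5977)*(H(u, -81) + 16362) = (-19590 - 5977)*(-158 + 16362) = -25567*16204 = -414287668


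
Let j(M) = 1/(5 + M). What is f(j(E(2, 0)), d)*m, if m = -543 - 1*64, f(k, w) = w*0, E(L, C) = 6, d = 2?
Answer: 0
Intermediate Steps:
f(k, w) = 0
m = -607 (m = -543 - 64 = -607)
f(j(E(2, 0)), d)*m = 0*(-607) = 0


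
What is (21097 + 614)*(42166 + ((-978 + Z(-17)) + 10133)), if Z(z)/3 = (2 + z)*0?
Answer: 1114230231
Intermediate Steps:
Z(z) = 0 (Z(z) = 3*((2 + z)*0) = 3*0 = 0)
(21097 + 614)*(42166 + ((-978 + Z(-17)) + 10133)) = (21097 + 614)*(42166 + ((-978 + 0) + 10133)) = 21711*(42166 + (-978 + 10133)) = 21711*(42166 + 9155) = 21711*51321 = 1114230231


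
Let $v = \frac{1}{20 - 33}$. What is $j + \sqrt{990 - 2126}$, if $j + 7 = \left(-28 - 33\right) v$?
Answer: $- \frac{30}{13} + 4 i \sqrt{71} \approx -2.3077 + 33.705 i$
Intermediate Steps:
$v = - \frac{1}{13}$ ($v = \frac{1}{-13} = - \frac{1}{13} \approx -0.076923$)
$j = - \frac{30}{13}$ ($j = -7 + \left(-28 - 33\right) \left(- \frac{1}{13}\right) = -7 - - \frac{61}{13} = -7 + \frac{61}{13} = - \frac{30}{13} \approx -2.3077$)
$j + \sqrt{990 - 2126} = - \frac{30}{13} + \sqrt{990 - 2126} = - \frac{30}{13} + \sqrt{-1136} = - \frac{30}{13} + 4 i \sqrt{71}$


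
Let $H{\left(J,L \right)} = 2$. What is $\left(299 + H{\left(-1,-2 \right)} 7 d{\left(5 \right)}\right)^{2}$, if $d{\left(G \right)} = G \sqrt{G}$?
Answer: $113901 + 41860 \sqrt{5} \approx 2.075 \cdot 10^{5}$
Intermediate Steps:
$d{\left(G \right)} = G^{\frac{3}{2}}$
$\left(299 + H{\left(-1,-2 \right)} 7 d{\left(5 \right)}\right)^{2} = \left(299 + 2 \cdot 7 \cdot 5^{\frac{3}{2}}\right)^{2} = \left(299 + 14 \cdot 5 \sqrt{5}\right)^{2} = \left(299 + 70 \sqrt{5}\right)^{2}$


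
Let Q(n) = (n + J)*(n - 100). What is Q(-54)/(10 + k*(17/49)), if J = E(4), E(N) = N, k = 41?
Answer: 377300/1187 ≈ 317.86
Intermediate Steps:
J = 4
Q(n) = (-100 + n)*(4 + n) (Q(n) = (n + 4)*(n - 100) = (4 + n)*(-100 + n) = (-100 + n)*(4 + n))
Q(-54)/(10 + k*(17/49)) = (-400 + (-54)² - 96*(-54))/(10 + 41*(17/49)) = (-400 + 2916 + 5184)/(10 + 41*(17*(1/49))) = 7700/(10 + 41*(17/49)) = 7700/(10 + 697/49) = 7700/(1187/49) = 7700*(49/1187) = 377300/1187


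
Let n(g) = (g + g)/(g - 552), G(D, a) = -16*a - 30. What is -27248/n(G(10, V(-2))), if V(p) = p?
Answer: 3746600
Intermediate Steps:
G(D, a) = -30 - 16*a
n(g) = 2*g/(-552 + g) (n(g) = (2*g)/(-552 + g) = 2*g/(-552 + g))
-27248/n(G(10, V(-2))) = -27248*(-552 + (-30 - 16*(-2)))/(2*(-30 - 16*(-2))) = -27248*(-552 + (-30 + 32))/(2*(-30 + 32)) = -27248/(2*2/(-552 + 2)) = -27248/(2*2/(-550)) = -27248/(2*2*(-1/550)) = -27248/(-2/275) = -27248*(-275/2) = 3746600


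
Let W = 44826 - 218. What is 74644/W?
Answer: 18661/11152 ≈ 1.6733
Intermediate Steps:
W = 44608
74644/W = 74644/44608 = 74644*(1/44608) = 18661/11152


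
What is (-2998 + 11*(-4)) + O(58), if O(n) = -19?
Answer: -3061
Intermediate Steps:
(-2998 + 11*(-4)) + O(58) = (-2998 + 11*(-4)) - 19 = (-2998 - 44) - 19 = -3042 - 19 = -3061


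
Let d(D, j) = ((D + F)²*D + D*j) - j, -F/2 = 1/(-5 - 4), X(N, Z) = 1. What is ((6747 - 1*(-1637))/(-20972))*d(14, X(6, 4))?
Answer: -482979184/424683 ≈ -1137.3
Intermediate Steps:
F = 2/9 (F = -2/(-5 - 4) = -2/(-9) = -2*(-⅑) = 2/9 ≈ 0.22222)
d(D, j) = -j + D*j + D*(2/9 + D)² (d(D, j) = ((D + 2/9)²*D + D*j) - j = ((2/9 + D)²*D + D*j) - j = (D*(2/9 + D)² + D*j) - j = (D*j + D*(2/9 + D)²) - j = -j + D*j + D*(2/9 + D)²)
((6747 - 1*(-1637))/(-20972))*d(14, X(6, 4)) = ((6747 - 1*(-1637))/(-20972))*(-1*1 + 14*1 + (1/81)*14*(2 + 9*14)²) = ((6747 + 1637)*(-1/20972))*(-1 + 14 + (1/81)*14*(2 + 126)²) = (8384*(-1/20972))*(-1 + 14 + (1/81)*14*128²) = -2096*(-1 + 14 + (1/81)*14*16384)/5243 = -2096*(-1 + 14 + 229376/81)/5243 = -2096/5243*230429/81 = -482979184/424683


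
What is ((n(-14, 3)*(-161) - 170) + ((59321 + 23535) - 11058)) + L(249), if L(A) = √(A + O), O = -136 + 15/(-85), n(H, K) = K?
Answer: 71145 + √32606/17 ≈ 71156.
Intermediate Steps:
O = -2315/17 (O = -136 + 15*(-1/85) = -136 - 3/17 = -2315/17 ≈ -136.18)
L(A) = √(-2315/17 + A) (L(A) = √(A - 2315/17) = √(-2315/17 + A))
((n(-14, 3)*(-161) - 170) + ((59321 + 23535) - 11058)) + L(249) = ((3*(-161) - 170) + ((59321 + 23535) - 11058)) + √(-39355 + 289*249)/17 = ((-483 - 170) + (82856 - 11058)) + √(-39355 + 71961)/17 = (-653 + 71798) + √32606/17 = 71145 + √32606/17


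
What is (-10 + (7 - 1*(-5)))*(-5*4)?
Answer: -40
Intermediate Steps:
(-10 + (7 - 1*(-5)))*(-5*4) = (-10 + (7 + 5))*(-20) = (-10 + 12)*(-20) = 2*(-20) = -40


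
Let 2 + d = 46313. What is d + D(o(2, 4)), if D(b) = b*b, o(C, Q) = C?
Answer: 46315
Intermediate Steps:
d = 46311 (d = -2 + 46313 = 46311)
D(b) = b²
d + D(o(2, 4)) = 46311 + 2² = 46311 + 4 = 46315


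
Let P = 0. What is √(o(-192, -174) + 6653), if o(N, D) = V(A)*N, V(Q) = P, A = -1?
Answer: √6653 ≈ 81.566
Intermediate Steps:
V(Q) = 0
o(N, D) = 0 (o(N, D) = 0*N = 0)
√(o(-192, -174) + 6653) = √(0 + 6653) = √6653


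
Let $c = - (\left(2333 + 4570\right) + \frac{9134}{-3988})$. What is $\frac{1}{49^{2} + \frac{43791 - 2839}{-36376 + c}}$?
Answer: $\frac{86293759}{207109657071} \approx 0.00041666$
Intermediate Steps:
$c = - \frac{13760015}{1994}$ ($c = - (6903 + 9134 \left(- \frac{1}{3988}\right)) = - (6903 - \frac{4567}{1994}) = \left(-1\right) \frac{13760015}{1994} = - \frac{13760015}{1994} \approx -6900.7$)
$\frac{1}{49^{2} + \frac{43791 - 2839}{-36376 + c}} = \frac{1}{49^{2} + \frac{43791 - 2839}{-36376 - \frac{13760015}{1994}}} = \frac{1}{2401 + \frac{40952}{- \frac{86293759}{1994}}} = \frac{1}{2401 + 40952 \left(- \frac{1994}{86293759}\right)} = \frac{1}{2401 - \frac{81658288}{86293759}} = \frac{1}{\frac{207109657071}{86293759}} = \frac{86293759}{207109657071}$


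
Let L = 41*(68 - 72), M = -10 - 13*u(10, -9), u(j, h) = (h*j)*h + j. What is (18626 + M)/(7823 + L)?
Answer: 884/851 ≈ 1.0388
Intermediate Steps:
u(j, h) = j + j*h² (u(j, h) = j*h² + j = j + j*h²)
M = -10670 (M = -10 - 130*(1 + (-9)²) = -10 - 130*(1 + 81) = -10 - 130*82 = -10 - 13*820 = -10 - 10660 = -10670)
L = -164 (L = 41*(-4) = -164)
(18626 + M)/(7823 + L) = (18626 - 10670)/(7823 - 164) = 7956/7659 = 7956*(1/7659) = 884/851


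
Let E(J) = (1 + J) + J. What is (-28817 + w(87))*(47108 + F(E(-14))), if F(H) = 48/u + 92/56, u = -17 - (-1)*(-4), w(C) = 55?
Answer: -9484312643/7 ≈ -1.3549e+9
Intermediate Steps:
u = -21 (u = -17 - 1*4 = -17 - 4 = -21)
E(J) = 1 + 2*J
F(H) = -9/14 (F(H) = 48/(-21) + 92/56 = 48*(-1/21) + 92*(1/56) = -16/7 + 23/14 = -9/14)
(-28817 + w(87))*(47108 + F(E(-14))) = (-28817 + 55)*(47108 - 9/14) = -28762*659503/14 = -9484312643/7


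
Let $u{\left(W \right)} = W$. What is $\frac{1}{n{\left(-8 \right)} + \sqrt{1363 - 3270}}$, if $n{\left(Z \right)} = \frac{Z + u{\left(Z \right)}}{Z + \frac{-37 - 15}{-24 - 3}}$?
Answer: $\frac{4428}{3217331} - \frac{1681 i \sqrt{1907}}{3217331} \approx 0.0013763 - 0.022816 i$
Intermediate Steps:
$n{\left(Z \right)} = \frac{2 Z}{\frac{52}{27} + Z}$ ($n{\left(Z \right)} = \frac{Z + Z}{Z + \frac{-37 - 15}{-24 - 3}} = \frac{2 Z}{Z - \frac{52}{-27}} = \frac{2 Z}{Z - - \frac{52}{27}} = \frac{2 Z}{Z + \frac{52}{27}} = \frac{2 Z}{\frac{52}{27} + Z}$)
$\frac{1}{n{\left(-8 \right)} + \sqrt{1363 - 3270}} = \frac{1}{54 \left(-8\right) \frac{1}{52 + 27 \left(-8\right)} + \sqrt{1363 - 3270}} = \frac{1}{54 \left(-8\right) \frac{1}{52 - 216} + \sqrt{-1907}} = \frac{1}{54 \left(-8\right) \frac{1}{-164} + i \sqrt{1907}} = \frac{1}{54 \left(-8\right) \left(- \frac{1}{164}\right) + i \sqrt{1907}} = \frac{1}{\frac{108}{41} + i \sqrt{1907}}$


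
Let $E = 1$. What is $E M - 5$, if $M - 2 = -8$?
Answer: $-11$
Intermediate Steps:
$M = -6$ ($M = 2 - 8 = -6$)
$E M - 5 = 1 \left(-6\right) - 5 = -6 - 5 = -11$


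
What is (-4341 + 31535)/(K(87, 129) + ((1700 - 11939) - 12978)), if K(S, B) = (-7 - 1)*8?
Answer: -27194/23281 ≈ -1.1681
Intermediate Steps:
K(S, B) = -64 (K(S, B) = -8*8 = -64)
(-4341 + 31535)/(K(87, 129) + ((1700 - 11939) - 12978)) = (-4341 + 31535)/(-64 + ((1700 - 11939) - 12978)) = 27194/(-64 + (-10239 - 12978)) = 27194/(-64 - 23217) = 27194/(-23281) = 27194*(-1/23281) = -27194/23281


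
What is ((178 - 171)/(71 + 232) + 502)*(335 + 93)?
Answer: 65104364/303 ≈ 2.1487e+5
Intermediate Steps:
((178 - 171)/(71 + 232) + 502)*(335 + 93) = (7/303 + 502)*428 = (152113/303)*428 = 65104364/303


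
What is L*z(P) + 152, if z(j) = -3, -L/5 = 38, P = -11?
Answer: 722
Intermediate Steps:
L = -190 (L = -5*38 = -190)
L*z(P) + 152 = -190*(-3) + 152 = 570 + 152 = 722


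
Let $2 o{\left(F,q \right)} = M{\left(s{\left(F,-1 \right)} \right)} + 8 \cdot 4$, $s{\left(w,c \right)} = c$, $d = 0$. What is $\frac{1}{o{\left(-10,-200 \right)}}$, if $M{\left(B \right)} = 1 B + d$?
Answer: $\frac{2}{31} \approx 0.064516$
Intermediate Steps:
$M{\left(B \right)} = B$ ($M{\left(B \right)} = 1 B + 0 = B + 0 = B$)
$o{\left(F,q \right)} = \frac{31}{2}$ ($o{\left(F,q \right)} = \frac{-1 + 8 \cdot 4}{2} = \frac{-1 + 32}{2} = \frac{1}{2} \cdot 31 = \frac{31}{2}$)
$\frac{1}{o{\left(-10,-200 \right)}} = \frac{1}{\frac{31}{2}} = \frac{2}{31}$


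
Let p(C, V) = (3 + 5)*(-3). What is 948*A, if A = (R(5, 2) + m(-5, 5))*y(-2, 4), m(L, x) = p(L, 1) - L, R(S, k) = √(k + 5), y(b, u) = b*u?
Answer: 144096 - 7584*√7 ≈ 1.2403e+5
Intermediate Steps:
R(S, k) = √(5 + k)
p(C, V) = -24 (p(C, V) = 8*(-3) = -24)
m(L, x) = -24 - L
A = 152 - 8*√7 (A = (√(5 + 2) + (-24 - 1*(-5)))*(-2*4) = (√7 + (-24 + 5))*(-8) = (√7 - 19)*(-8) = (-19 + √7)*(-8) = 152 - 8*√7 ≈ 130.83)
948*A = 948*(152 - 8*√7) = 144096 - 7584*√7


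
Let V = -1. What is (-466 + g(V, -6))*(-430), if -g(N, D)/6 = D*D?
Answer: 293260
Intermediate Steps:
g(N, D) = -6*D**2 (g(N, D) = -6*D*D = -6*D**2)
(-466 + g(V, -6))*(-430) = (-466 - 6*(-6)**2)*(-430) = (-466 - 6*36)*(-430) = (-466 - 216)*(-430) = -682*(-430) = 293260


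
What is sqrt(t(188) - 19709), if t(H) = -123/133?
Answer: 2*I*sqrt(87162215)/133 ≈ 140.39*I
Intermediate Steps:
t(H) = -123/133 (t(H) = -123*1/133 = -123/133)
sqrt(t(188) - 19709) = sqrt(-123/133 - 19709) = sqrt(-2621420/133) = 2*I*sqrt(87162215)/133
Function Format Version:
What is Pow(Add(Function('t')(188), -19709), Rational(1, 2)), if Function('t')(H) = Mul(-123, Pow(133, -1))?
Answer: Mul(Rational(2, 133), I, Pow(87162215, Rational(1, 2))) ≈ Mul(140.39, I)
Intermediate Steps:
Function('t')(H) = Rational(-123, 133) (Function('t')(H) = Mul(-123, Rational(1, 133)) = Rational(-123, 133))
Pow(Add(Function('t')(188), -19709), Rational(1, 2)) = Pow(Add(Rational(-123, 133), -19709), Rational(1, 2)) = Pow(Rational(-2621420, 133), Rational(1, 2)) = Mul(Rational(2, 133), I, Pow(87162215, Rational(1, 2)))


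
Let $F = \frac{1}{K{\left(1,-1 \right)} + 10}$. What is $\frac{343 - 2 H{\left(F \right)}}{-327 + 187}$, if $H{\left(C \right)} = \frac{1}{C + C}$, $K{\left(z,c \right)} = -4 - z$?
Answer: $- \frac{169}{70} \approx -2.4143$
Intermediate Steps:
$F = \frac{1}{5}$ ($F = \frac{1}{\left(-4 - 1\right) + 10} = \frac{1}{-5 + 10} = \frac{1}{5} \approx 0.2$)
$H{\left(C \right)} = \frac{1}{2 C}$
$\frac{343 - 2 H{\left(F \right)}}{-327 + 187} = \frac{343 - 2 \frac{\frac{1}{\frac{1}{5}}}{2}}{-327 + 187} = \frac{343 - 2 \cdot \frac{1}{2} \cdot 5}{-140} = \left(343 - 5\right) \left(- \frac{1}{140}\right) = 338 \left(- \frac{1}{140}\right) = - \frac{169}{70}$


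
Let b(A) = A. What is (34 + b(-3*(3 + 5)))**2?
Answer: 100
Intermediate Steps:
(34 + b(-3*(3 + 5)))**2 = (34 - 3*(3 + 5))**2 = (34 - 3*8)**2 = (34 - 24)**2 = 10**2 = 100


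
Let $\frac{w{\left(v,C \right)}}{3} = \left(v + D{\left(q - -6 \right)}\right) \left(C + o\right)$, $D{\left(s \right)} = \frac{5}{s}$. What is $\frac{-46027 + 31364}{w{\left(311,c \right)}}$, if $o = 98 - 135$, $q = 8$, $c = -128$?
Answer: $\frac{18662}{196155} \approx 0.095139$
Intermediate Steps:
$o = -37$ ($o = 98 - 135 = -37$)
$w{\left(v,C \right)} = 3 \left(-37 + C\right) \left(\frac{5}{14} + v\right)$ ($w{\left(v,C \right)} = 3 \left(v + \frac{5}{8 - -6}\right) \left(C - 37\right) = 3 \left(v + \frac{5}{8 + 6}\right) \left(-37 + C\right) = 3 \left(v + \frac{5}{14}\right) \left(-37 + C\right) = 3 \left(\frac{5}{14} + v\right) \left(-37 + C\right) = 3 \left(-37 + C\right) \left(\frac{5}{14} + v\right)$)
$\frac{-46027 + 31364}{w{\left(311,c \right)}} = \frac{-46027 + 31364}{- \frac{555}{14} - 34521 + \frac{15}{14} \left(-128\right) + 3 \left(-128\right) 311} = - \frac{14663}{- \frac{555}{14} - 34521 - \frac{960}{7} - 119424} = - \frac{14663}{- \frac{2157705}{14}} = \left(-14663\right) \left(- \frac{14}{2157705}\right) = \frac{18662}{196155}$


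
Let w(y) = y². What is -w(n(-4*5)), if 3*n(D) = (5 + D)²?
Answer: -5625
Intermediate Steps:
n(D) = (5 + D)²/3
-w(n(-4*5)) = -((5 - 4*5)²/3)² = -((5 - 20)²/3)² = -((⅓)*(-15)²)² = -((⅓)*225)² = -1*75² = -1*5625 = -5625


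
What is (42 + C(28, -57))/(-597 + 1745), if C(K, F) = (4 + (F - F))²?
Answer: 29/574 ≈ 0.050523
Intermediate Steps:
C(K, F) = 16 (C(K, F) = (4 + 0)² = 4² = 16)
(42 + C(28, -57))/(-597 + 1745) = (42 + 16)/(-597 + 1745) = 58/1148 = 58*(1/1148) = 29/574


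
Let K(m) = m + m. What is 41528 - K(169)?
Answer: 41190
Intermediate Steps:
K(m) = 2*m
41528 - K(169) = 41528 - 2*169 = 41528 - 1*338 = 41528 - 338 = 41190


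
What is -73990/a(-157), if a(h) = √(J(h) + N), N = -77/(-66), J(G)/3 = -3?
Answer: 73990*I*√282/47 ≈ 26436.0*I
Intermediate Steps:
J(G) = -9 (J(G) = 3*(-3) = -9)
N = 7/6 (N = -77*(-1/66) = 7/6 ≈ 1.1667)
a(h) = I*√282/6 (a(h) = √(-9 + 7/6) = √(-47/6) = I*√282/6)
-73990/a(-157) = -73990*(-I*√282/47) = -(-73990)*I*√282/47 = 73990*I*√282/47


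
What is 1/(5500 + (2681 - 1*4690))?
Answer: 1/3491 ≈ 0.00028645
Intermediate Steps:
1/(5500 + (2681 - 1*4690)) = 1/(5500 + (2681 - 4690)) = 1/(5500 - 2009) = 1/3491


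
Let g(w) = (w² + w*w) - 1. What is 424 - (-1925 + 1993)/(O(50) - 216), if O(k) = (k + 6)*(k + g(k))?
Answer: 29947951/70632 ≈ 424.00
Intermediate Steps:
g(w) = -1 + 2*w² (g(w) = (w² + w²) - 1 = 2*w² - 1 = -1 + 2*w²)
O(k) = (6 + k)*(-1 + k + 2*k²) (O(k) = (k + 6)*(k + (-1 + 2*k²)) = (6 + k)*(-1 + k + 2*k²))
424 - (-1925 + 1993)/(O(50) - 216) = 424 - (-1925 + 1993)/((-6 + 2*50³ + 5*50 + 13*50²) - 216) = 424 - 68/((-6 + 2*125000 + 250 + 13*2500) - 216) = 424 - 68/((-6 + 250000 + 250 + 32500) - 216) = 424 - 68/(282744 - 216) = 424 - 68/282528 = 424 - 1*17/70632 = 424 - 17/70632 = 29947951/70632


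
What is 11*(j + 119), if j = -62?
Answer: 627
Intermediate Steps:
11*(j + 119) = 11*(-62 + 119) = 11*57 = 627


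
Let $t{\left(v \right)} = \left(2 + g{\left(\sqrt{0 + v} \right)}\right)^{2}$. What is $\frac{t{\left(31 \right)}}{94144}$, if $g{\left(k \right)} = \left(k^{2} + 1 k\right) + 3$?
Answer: $\frac{\left(36 + \sqrt{31}\right)^{2}}{94144} \approx 0.018354$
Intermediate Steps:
$g{\left(k \right)} = 3 + k + k^{2}$ ($g{\left(k \right)} = \left(k^{2} + k\right) + 3 = \left(k + k^{2}\right) + 3 = 3 + k + k^{2}$)
$t{\left(v \right)} = \left(5 + v + \sqrt{v}\right)^{2}$ ($t{\left(v \right)} = \left(2 + \left(3 + \sqrt{0 + v} + \left(\sqrt{0 + v}\right)^{2}\right)\right)^{2} = \left(2 + \left(3 + \sqrt{v} + \left(\sqrt{v}\right)^{2}\right)\right)^{2} = \left(2 + \left(3 + \sqrt{v} + v\right)\right)^{2} = \left(2 + \left(3 + v + \sqrt{v}\right)\right)^{2} = \left(5 + v + \sqrt{v}\right)^{2}$)
$\frac{t{\left(31 \right)}}{94144} = \frac{\left(5 + 31 + \sqrt{31}\right)^{2}}{94144} = \left(36 + \sqrt{31}\right)^{2} \cdot \frac{1}{94144} = \frac{\left(36 + \sqrt{31}\right)^{2}}{94144}$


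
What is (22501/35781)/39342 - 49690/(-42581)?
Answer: 885435157259/758748198978 ≈ 1.1670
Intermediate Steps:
(22501/35781)/39342 - 49690/(-42581) = (22501*(1/35781))*(1/39342) - 49690*(-1/42581) = (22501/35781)*(1/39342) + 49690/42581 = 22501/1407696102 + 49690/42581 = 885435157259/758748198978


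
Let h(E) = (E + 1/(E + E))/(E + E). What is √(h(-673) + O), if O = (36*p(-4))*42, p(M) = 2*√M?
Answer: 3*√(100651 + 1217473152*I)/1346 ≈ 54.993 + 54.989*I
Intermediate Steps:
h(E) = (E + 1/(2*E))/(2*E) (h(E) = (E + 1/(2*E))/((2*E)) = (E + 1/(2*E))*(1/(2*E)) = (E + 1/(2*E))/(2*E))
O = 6048*I (O = (36*(2*√(-4)))*42 = (36*(2*(2*I)))*42 = (36*(4*I))*42 = (144*I)*42 = 6048*I ≈ 6048.0*I)
√(h(-673) + O) = √((½ + (¼)/(-673)²) + 6048*I) = √((½ + (¼)*(1/452929)) + 6048*I) = √((½ + 1/1811716) + 6048*I) = √(905859/1811716 + 6048*I)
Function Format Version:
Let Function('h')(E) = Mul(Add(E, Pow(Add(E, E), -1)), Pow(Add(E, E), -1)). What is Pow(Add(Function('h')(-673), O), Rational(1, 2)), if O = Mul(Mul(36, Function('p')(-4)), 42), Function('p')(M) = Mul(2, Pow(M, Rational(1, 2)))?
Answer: Mul(Rational(3, 1346), Pow(Add(100651, Mul(1217473152, I)), Rational(1, 2))) ≈ Add(54.993, Mul(54.989, I))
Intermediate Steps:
Function('h')(E) = Mul(Rational(1, 2), Pow(E, -1), Add(E, Mul(Rational(1, 2), Pow(E, -1)))) (Function('h')(E) = Mul(Add(E, Pow(Mul(2, E), -1)), Pow(Mul(2, E), -1)) = Mul(Add(E, Mul(Rational(1, 2), Pow(E, -1))), Mul(Rational(1, 2), Pow(E, -1))) = Mul(Rational(1, 2), Pow(E, -1), Add(E, Mul(Rational(1, 2), Pow(E, -1)))))
O = Mul(6048, I) (O = Mul(Mul(36, Mul(2, Pow(-4, Rational(1, 2)))), 42) = Mul(Mul(36, Mul(2, Mul(2, I))), 42) = Mul(Mul(36, Mul(4, I)), 42) = Mul(Mul(144, I), 42) = Mul(6048, I) ≈ Mul(6048.0, I))
Pow(Add(Function('h')(-673), O), Rational(1, 2)) = Pow(Add(Add(Rational(1, 2), Mul(Rational(1, 4), Pow(-673, -2))), Mul(6048, I)), Rational(1, 2)) = Pow(Add(Add(Rational(1, 2), Mul(Rational(1, 4), Rational(1, 452929))), Mul(6048, I)), Rational(1, 2)) = Pow(Add(Add(Rational(1, 2), Rational(1, 1811716)), Mul(6048, I)), Rational(1, 2)) = Pow(Add(Rational(905859, 1811716), Mul(6048, I)), Rational(1, 2))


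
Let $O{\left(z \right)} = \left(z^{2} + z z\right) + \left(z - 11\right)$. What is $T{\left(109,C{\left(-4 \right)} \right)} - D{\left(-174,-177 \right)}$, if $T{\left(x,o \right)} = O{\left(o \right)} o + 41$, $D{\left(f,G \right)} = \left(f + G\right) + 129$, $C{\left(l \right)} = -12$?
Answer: $-2917$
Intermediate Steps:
$O{\left(z \right)} = -11 + z + 2 z^{2}$ ($O{\left(z \right)} = \left(z^{2} + z^{2}\right) + \left(-11 + z\right) = 2 z^{2} + \left(-11 + z\right) = -11 + z + 2 z^{2}$)
$D{\left(f,G \right)} = 129 + G + f$ ($D{\left(f,G \right)} = \left(G + f\right) + 129 = 129 + G + f$)
$T{\left(x,o \right)} = 41 + o \left(-11 + o + 2 o^{2}\right)$ ($T{\left(x,o \right)} = \left(-11 + o + 2 o^{2}\right) o + 41 = o \left(-11 + o + 2 o^{2}\right) + 41 = 41 + o \left(-11 + o + 2 o^{2}\right)$)
$T{\left(109,C{\left(-4 \right)} \right)} - D{\left(-174,-177 \right)} = \left(41 - 12 \left(-11 - 12 + 2 \left(-12\right)^{2}\right)\right) - \left(129 - 177 - 174\right) = \left(41 - 12 \left(-11 - 12 + 2 \cdot 144\right)\right) - -222 = \left(41 - 12 \left(-11 - 12 + 288\right)\right) + 222 = \left(41 - 3180\right) + 222 = -3139 + 222 = -2917$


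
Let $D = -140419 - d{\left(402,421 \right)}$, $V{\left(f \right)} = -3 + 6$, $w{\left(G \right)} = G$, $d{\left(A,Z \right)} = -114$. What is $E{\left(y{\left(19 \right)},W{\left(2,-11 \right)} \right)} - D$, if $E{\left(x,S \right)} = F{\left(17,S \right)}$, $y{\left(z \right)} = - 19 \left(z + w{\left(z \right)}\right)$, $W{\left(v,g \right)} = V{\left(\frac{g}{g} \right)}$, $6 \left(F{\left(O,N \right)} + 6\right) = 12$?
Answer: $140301$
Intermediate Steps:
$F{\left(O,N \right)} = -4$ ($F{\left(O,N \right)} = -6 + \frac{1}{6} \cdot 12 = -6 + 2 = -4$)
$V{\left(f \right)} = 3$
$W{\left(v,g \right)} = 3$
$D = -140305$ ($D = -140419 - -114 = -140419 + 114 = -140305$)
$y{\left(z \right)} = - 38 z$ ($y{\left(z \right)} = - 19 \left(z + z\right) = - 19 \cdot 2 z = - 38 z$)
$E{\left(x,S \right)} = -4$
$E{\left(y{\left(19 \right)},W{\left(2,-11 \right)} \right)} - D = -4 - -140305 = -4 + 140305 = 140301$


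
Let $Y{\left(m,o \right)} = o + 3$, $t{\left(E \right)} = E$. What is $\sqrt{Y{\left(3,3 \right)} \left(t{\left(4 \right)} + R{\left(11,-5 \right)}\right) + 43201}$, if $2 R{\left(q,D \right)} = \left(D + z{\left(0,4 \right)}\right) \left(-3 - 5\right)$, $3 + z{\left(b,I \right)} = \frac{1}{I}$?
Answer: $\sqrt{43411} \approx 208.35$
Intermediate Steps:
$z{\left(b,I \right)} = -3 + \frac{1}{I}$
$R{\left(q,D \right)} = 11 - 4 D$ ($R{\left(q,D \right)} = \frac{\left(D - \left(3 - \frac{1}{4}\right)\right) \left(-3 - 5\right)}{2} = \frac{\left(D + \left(-3 + \frac{1}{4}\right)\right) \left(-8\right)}{2} = \frac{\left(D - \frac{11}{4}\right) \left(-8\right)}{2} = \frac{\left(- \frac{11}{4} + D\right) \left(-8\right)}{2} = \frac{22 - 8 D}{2} = 11 - 4 D$)
$Y{\left(m,o \right)} = 3 + o$
$\sqrt{Y{\left(3,3 \right)} \left(t{\left(4 \right)} + R{\left(11,-5 \right)}\right) + 43201} = \sqrt{\left(3 + 3\right) \left(4 + \left(11 - -20\right)\right) + 43201} = \sqrt{6 \left(4 + \left(11 + 20\right)\right) + 43201} = \sqrt{6 \left(4 + 31\right) + 43201} = \sqrt{6 \cdot 35 + 43201} = \sqrt{210 + 43201} = \sqrt{43411}$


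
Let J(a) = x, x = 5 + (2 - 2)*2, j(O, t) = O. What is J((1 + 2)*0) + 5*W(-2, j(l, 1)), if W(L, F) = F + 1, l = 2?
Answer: 20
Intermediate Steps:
W(L, F) = 1 + F
x = 5 (x = 5 + 0*2 = 5 + 0 = 5)
J(a) = 5
J((1 + 2)*0) + 5*W(-2, j(l, 1)) = 5 + 5*(1 + 2) = 5 + 5*3 = 5 + 15 = 20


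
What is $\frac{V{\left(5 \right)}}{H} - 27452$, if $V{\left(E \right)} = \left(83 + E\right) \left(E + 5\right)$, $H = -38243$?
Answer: $- \frac{1049847716}{38243} \approx -27452.0$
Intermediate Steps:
$V{\left(E \right)} = \left(5 + E\right) \left(83 + E\right)$ ($V{\left(E \right)} = \left(83 + E\right) \left(5 + E\right) = \left(5 + E\right) \left(83 + E\right)$)
$\frac{V{\left(5 \right)}}{H} - 27452 = \frac{415 + 5^{2} + 88 \cdot 5}{-38243} - 27452 = \left(415 + 25 + 440\right) \left(- \frac{1}{38243}\right) - 27452 = 880 \left(- \frac{1}{38243}\right) - 27452 = - \frac{880}{38243} - 27452 = - \frac{1049847716}{38243}$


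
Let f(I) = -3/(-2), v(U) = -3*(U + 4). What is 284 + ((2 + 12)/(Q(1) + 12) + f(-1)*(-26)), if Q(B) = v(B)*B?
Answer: 721/3 ≈ 240.33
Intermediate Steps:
v(U) = -12 - 3*U (v(U) = -3*(4 + U) = -12 - 3*U)
Q(B) = B*(-12 - 3*B) (Q(B) = (-12 - 3*B)*B = B*(-12 - 3*B))
f(I) = 3/2 (f(I) = -3*(-1/2) = 3/2)
284 + ((2 + 12)/(Q(1) + 12) + f(-1)*(-26)) = 284 + ((2 + 12)/(-3*1*(4 + 1) + 12) + (3/2)*(-26)) = 284 + (14/(-3*1*5 + 12) - 39) = 284 + (14/(-15 + 12) - 39) = 284 + (14/(-3) - 39) = 284 + (14*(-1/3) - 39) = 284 + (-14/3 - 39) = 284 - 131/3 = 721/3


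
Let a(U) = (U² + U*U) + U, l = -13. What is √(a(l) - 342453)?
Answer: 4*I*√21383 ≈ 584.92*I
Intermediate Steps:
a(U) = U + 2*U² (a(U) = (U² + U²) + U = 2*U² + U = U + 2*U²)
√(a(l) - 342453) = √(-13*(1 + 2*(-13)) - 342453) = √(-13*(1 - 26) - 342453) = √(-13*(-25) - 342453) = √(325 - 342453) = √(-342128) = 4*I*√21383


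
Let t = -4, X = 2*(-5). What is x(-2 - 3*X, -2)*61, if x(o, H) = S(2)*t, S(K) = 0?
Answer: 0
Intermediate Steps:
X = -10
x(o, H) = 0 (x(o, H) = 0*(-4) = 0)
x(-2 - 3*X, -2)*61 = 0*61 = 0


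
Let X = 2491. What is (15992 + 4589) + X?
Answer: 23072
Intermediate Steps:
(15992 + 4589) + X = (15992 + 4589) + 2491 = 20581 + 2491 = 23072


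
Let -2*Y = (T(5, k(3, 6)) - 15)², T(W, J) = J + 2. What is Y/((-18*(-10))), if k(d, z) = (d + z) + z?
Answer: -1/90 ≈ -0.011111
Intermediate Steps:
k(d, z) = d + 2*z
T(W, J) = 2 + J
Y = -2 (Y = -((2 + (3 + 2*6)) - 15)²/2 = -((2 + (3 + 12)) - 15)²/2 = -((2 + 15) - 15)²/2 = -(17 - 15)²/2 = -½*2² = -½*4 = -2)
Y/((-18*(-10))) = -2/((-18*(-10))) = -2/180 = -2*1/180 = -1/90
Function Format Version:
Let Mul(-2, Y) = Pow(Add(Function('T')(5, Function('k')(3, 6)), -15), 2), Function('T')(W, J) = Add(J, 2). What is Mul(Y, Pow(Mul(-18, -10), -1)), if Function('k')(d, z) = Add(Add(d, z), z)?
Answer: Rational(-1, 90) ≈ -0.011111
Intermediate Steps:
Function('k')(d, z) = Add(d, Mul(2, z))
Function('T')(W, J) = Add(2, J)
Y = -2 (Y = Mul(Rational(-1, 2), Pow(Add(Add(2, Add(3, Mul(2, 6))), -15), 2)) = Mul(Rational(-1, 2), Pow(Add(Add(2, Add(3, 12)), -15), 2)) = Mul(Rational(-1, 2), Pow(Add(Add(2, 15), -15), 2)) = Mul(Rational(-1, 2), Pow(Add(17, -15), 2)) = Mul(Rational(-1, 2), Pow(2, 2)) = Mul(Rational(-1, 2), 4) = -2)
Mul(Y, Pow(Mul(-18, -10), -1)) = Mul(-2, Pow(Mul(-18, -10), -1)) = Mul(-2, Pow(180, -1)) = Mul(-2, Rational(1, 180)) = Rational(-1, 90)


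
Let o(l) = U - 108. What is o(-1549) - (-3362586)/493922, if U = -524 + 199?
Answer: -105252820/246961 ≈ -426.19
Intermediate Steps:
U = -325
o(l) = -433 (o(l) = -325 - 108 = -433)
o(-1549) - (-3362586)/493922 = -433 - (-3362586)/493922 = -433 - 1*(-1681293/246961) = -433 + 1681293/246961 = -105252820/246961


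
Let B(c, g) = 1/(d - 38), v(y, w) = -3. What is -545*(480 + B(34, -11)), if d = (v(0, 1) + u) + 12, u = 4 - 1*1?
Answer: -6801055/26 ≈ -2.6158e+5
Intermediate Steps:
u = 3 (u = 4 - 1 = 3)
d = 12 (d = (-3 + 3) + 12 = 0 + 12 = 12)
B(c, g) = -1/26 (B(c, g) = 1/(12 - 38) = 1/(-26) = -1/26)
-545*(480 + B(34, -11)) = -545*(480 - 1/26) = -545*12479/26 = -6801055/26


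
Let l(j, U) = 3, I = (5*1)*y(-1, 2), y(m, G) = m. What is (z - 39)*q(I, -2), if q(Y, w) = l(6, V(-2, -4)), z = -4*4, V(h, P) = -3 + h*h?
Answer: -165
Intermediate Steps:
V(h, P) = -3 + h²
z = -16
I = -5 (I = (5*1)*(-1) = 5*(-1) = -5)
q(Y, w) = 3
(z - 39)*q(I, -2) = (-16 - 39)*3 = -55*3 = -165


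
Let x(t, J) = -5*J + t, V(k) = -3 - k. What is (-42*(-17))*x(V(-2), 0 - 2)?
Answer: 6426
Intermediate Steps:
x(t, J) = t - 5*J
(-42*(-17))*x(V(-2), 0 - 2) = (-42*(-17))*((-3 - 1*(-2)) - 5*(0 - 2)) = 714*((-3 + 2) - 5*(-2)) = 714*(-1 + 10) = 714*9 = 6426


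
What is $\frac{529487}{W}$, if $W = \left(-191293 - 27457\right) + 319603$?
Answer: $\frac{529487}{100853} \approx 5.2501$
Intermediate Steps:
$W = 100853$ ($W = -218750 + 319603 = 100853$)
$\frac{529487}{W} = \frac{529487}{100853}$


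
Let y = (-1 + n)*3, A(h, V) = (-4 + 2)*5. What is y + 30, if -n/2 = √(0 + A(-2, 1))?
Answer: 27 - 6*I*√10 ≈ 27.0 - 18.974*I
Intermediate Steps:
A(h, V) = -10 (A(h, V) = -2*5 = -10)
n = -2*I*√10 (n = -2*√(0 - 10) = -2*I*√10 ≈ -6.3246*I)
y = -3 - 6*I*√10 (y = (-1 - 2*I*√10)*3 = -3 - 6*I*√10 ≈ -3.0 - 18.974*I)
y + 30 = (-3 - 6*I*√10) + 30 = 27 - 6*I*√10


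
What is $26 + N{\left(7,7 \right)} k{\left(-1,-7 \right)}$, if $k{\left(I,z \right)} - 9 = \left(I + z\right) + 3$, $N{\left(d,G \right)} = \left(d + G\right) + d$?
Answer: $110$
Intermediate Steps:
$N{\left(d,G \right)} = G + 2 d$ ($N{\left(d,G \right)} = \left(G + d\right) + d = G + 2 d$)
$k{\left(I,z \right)} = 12 + I + z$ ($k{\left(I,z \right)} = 9 + \left(\left(I + z\right) + 3\right) = 9 + \left(3 + I + z\right) = 12 + I + z$)
$26 + N{\left(7,7 \right)} k{\left(-1,-7 \right)} = 26 + \left(7 + 2 \cdot 7\right) \left(12 - 1 - 7\right) = 26 + \left(7 + 14\right) 4 = 26 + 21 \cdot 4 = 26 + 84 = 110$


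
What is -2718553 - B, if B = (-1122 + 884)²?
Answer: -2775197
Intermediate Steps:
B = 56644 (B = (-238)² = 56644)
-2718553 - B = -2718553 - 1*56644 = -2718553 - 56644 = -2775197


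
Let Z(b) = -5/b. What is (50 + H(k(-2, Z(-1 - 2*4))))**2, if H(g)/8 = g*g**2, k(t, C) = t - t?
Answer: 2500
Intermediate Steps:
k(t, C) = 0
H(g) = 8*g**3 (H(g) = 8*(g*g**2) = 8*g**3)
(50 + H(k(-2, Z(-1 - 2*4))))**2 = (50 + 8*0**3)**2 = (50 + 8*0)**2 = (50 + 0)**2 = 50**2 = 2500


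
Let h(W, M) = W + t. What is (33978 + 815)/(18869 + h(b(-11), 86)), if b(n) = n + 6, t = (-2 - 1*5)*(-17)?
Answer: 34793/18983 ≈ 1.8328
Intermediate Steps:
t = 119 (t = (-2 - 5)*(-17) = -7*(-17) = 119)
b(n) = 6 + n
h(W, M) = 119 + W (h(W, M) = W + 119 = 119 + W)
(33978 + 815)/(18869 + h(b(-11), 86)) = (33978 + 815)/(18869 + (119 + (6 - 11))) = 34793/(18869 + (119 - 5)) = 34793/(18869 + 114) = 34793/18983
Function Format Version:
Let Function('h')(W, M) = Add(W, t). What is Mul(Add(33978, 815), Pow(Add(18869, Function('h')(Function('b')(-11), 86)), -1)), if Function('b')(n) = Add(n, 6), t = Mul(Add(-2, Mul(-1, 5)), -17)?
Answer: Rational(34793, 18983) ≈ 1.8328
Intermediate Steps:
t = 119 (t = Mul(Add(-2, -5), -17) = Mul(-7, -17) = 119)
Function('b')(n) = Add(6, n)
Function('h')(W, M) = Add(119, W) (Function('h')(W, M) = Add(W, 119) = Add(119, W))
Mul(Add(33978, 815), Pow(Add(18869, Function('h')(Function('b')(-11), 86)), -1)) = Mul(Add(33978, 815), Pow(Add(18869, Add(119, Add(6, -11))), -1)) = Mul(34793, Pow(Add(18869, Add(119, -5)), -1)) = Mul(34793, Pow(Add(18869, 114), -1)) = Mul(34793, Pow(18983, -1)) = Mul(34793, Rational(1, 18983)) = Rational(34793, 18983)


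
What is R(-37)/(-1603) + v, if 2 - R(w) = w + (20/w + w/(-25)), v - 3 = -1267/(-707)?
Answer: 714107294/149760275 ≈ 4.7683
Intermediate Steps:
v = 484/101 (v = 3 - 1267/(-707) = 3 - 1267*(-1/707) = 3 + 181/101 = 484/101 ≈ 4.7921)
R(w) = 2 - 20/w - 24*w/25 (R(w) = 2 - (w + (20/w + w/(-25))) = 2 - (w + (20/w + w*(-1/25))) = 2 - (w + (20/w - w/25)) = 2 - (20/w + 24*w/25) = 2 + (-20/w - 24*w/25) = 2 - 20/w - 24*w/25)
R(-37)/(-1603) + v = (2 - 20/(-37) - 24/25*(-37))/(-1603) + 484/101 = (2 - 20*(-1/37) + 888/25)*(-1/1603) + 484/101 = (2 + 20/37 + 888/25)*(-1/1603) + 484/101 = (35206/925)*(-1/1603) + 484/101 = -35206/1482775 + 484/101 = 714107294/149760275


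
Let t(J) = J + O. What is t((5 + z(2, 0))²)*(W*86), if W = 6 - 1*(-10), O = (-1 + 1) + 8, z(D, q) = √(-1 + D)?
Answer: 60544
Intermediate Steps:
O = 8 (O = 0 + 8 = 8)
W = 16 (W = 6 + 10 = 16)
t(J) = 8 + J (t(J) = J + 8 = 8 + J)
t((5 + z(2, 0))²)*(W*86) = (8 + (5 + √(-1 + 2))²)*(16*86) = (8 + (5 + √1)²)*1376 = (8 + (5 + 1)²)*1376 = (8 + 6²)*1376 = (8 + 36)*1376 = 44*1376 = 60544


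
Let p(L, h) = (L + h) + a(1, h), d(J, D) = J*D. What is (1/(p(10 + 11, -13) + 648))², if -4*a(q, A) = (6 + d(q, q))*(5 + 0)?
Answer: 16/6702921 ≈ 2.3870e-6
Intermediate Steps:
d(J, D) = D*J
a(q, A) = -15/2 - 5*q²/4 (a(q, A) = -(6 + q*q)*(5 + 0)/4 = -(6 + q²)*5/4 = -(30 + 5*q²)/4 = -15/2 - 5*q²/4)
p(L, h) = -35/4 + L + h (p(L, h) = (L + h) + (-15/2 - 5/4*1²) = (L + h) + (-15/2 - 5/4*1) = (L + h) + (-15/2 - 5/4) = (L + h) - 35/4 = -35/4 + L + h)
(1/(p(10 + 11, -13) + 648))² = (1/((-35/4 + (10 + 11) - 13) + 648))² = (1/((-35/4 + 21 - 13) + 648))² = (1/(-¾ + 648))² = (1/(2589/4))² = (4/2589)² = 16/6702921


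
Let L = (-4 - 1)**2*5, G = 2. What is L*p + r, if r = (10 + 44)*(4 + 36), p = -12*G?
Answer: -840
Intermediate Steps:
L = 125 (L = (-5)**2*5 = 25*5 = 125)
p = -24 (p = -12*2 = -24)
r = 2160 (r = 54*40 = 2160)
L*p + r = 125*(-24) + 2160 = -3000 + 2160 = -840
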